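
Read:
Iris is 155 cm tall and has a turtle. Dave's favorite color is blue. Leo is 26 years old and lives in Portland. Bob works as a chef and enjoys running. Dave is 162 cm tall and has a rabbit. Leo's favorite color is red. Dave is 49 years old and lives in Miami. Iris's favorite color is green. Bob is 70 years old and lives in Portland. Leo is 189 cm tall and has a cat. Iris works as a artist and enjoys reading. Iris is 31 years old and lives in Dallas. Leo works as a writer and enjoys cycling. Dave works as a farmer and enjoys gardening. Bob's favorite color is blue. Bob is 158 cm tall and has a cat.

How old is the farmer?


The farmer is Dave, age 49

49


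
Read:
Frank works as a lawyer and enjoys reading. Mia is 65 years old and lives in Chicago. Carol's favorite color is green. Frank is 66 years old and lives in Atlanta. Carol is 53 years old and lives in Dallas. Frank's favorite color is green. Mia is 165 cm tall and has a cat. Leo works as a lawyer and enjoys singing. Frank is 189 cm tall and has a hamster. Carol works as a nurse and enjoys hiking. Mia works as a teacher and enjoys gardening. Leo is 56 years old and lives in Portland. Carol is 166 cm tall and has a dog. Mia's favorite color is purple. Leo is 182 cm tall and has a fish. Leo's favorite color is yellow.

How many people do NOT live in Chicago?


Not in Chicago: 3

3


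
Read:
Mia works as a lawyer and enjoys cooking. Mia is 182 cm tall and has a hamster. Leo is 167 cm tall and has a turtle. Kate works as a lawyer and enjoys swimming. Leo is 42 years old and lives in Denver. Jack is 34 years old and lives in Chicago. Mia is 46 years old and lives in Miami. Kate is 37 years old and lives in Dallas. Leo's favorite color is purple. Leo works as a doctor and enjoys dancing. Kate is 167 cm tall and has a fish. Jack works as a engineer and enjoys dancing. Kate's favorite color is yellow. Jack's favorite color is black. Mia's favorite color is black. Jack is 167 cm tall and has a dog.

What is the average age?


Sum=159, n=4, avg=39.75

39.75


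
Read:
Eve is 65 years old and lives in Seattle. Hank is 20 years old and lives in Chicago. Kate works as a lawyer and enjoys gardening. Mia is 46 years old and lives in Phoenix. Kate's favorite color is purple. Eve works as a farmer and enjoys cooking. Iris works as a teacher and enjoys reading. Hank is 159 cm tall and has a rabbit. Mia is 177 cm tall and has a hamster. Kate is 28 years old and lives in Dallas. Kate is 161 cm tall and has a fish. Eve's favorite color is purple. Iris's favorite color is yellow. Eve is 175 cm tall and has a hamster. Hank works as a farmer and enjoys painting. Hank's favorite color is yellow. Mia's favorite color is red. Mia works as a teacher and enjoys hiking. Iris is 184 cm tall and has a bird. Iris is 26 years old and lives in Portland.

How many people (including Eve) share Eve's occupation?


Eve is a farmer. Count = 2

2


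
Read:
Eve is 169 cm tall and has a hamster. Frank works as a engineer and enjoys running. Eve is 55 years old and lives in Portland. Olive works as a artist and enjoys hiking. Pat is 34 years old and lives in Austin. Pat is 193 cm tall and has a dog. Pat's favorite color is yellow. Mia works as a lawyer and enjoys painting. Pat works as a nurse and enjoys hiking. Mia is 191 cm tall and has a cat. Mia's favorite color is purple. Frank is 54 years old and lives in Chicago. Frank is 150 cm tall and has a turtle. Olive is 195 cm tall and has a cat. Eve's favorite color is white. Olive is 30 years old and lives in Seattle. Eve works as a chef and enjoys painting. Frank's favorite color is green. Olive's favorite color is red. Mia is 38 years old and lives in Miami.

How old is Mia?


Mia is 38 years old

38


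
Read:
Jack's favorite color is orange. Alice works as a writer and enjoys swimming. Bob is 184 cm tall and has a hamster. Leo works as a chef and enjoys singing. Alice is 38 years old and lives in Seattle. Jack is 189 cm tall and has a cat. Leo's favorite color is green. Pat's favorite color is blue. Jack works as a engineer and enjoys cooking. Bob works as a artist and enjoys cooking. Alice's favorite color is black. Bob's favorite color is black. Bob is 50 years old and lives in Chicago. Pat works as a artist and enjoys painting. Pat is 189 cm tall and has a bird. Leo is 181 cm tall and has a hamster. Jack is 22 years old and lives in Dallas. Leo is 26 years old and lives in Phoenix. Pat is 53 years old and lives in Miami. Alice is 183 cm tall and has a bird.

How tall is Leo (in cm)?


Leo is 181 cm tall

181


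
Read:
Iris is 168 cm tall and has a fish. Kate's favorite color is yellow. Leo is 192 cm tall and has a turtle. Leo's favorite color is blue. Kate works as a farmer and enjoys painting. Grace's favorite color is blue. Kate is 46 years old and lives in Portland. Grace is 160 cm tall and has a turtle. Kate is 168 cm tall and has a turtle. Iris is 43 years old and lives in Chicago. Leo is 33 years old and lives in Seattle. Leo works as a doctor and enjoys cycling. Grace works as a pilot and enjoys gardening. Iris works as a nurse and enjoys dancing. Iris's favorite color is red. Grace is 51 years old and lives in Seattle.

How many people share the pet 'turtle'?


Count: 3

3


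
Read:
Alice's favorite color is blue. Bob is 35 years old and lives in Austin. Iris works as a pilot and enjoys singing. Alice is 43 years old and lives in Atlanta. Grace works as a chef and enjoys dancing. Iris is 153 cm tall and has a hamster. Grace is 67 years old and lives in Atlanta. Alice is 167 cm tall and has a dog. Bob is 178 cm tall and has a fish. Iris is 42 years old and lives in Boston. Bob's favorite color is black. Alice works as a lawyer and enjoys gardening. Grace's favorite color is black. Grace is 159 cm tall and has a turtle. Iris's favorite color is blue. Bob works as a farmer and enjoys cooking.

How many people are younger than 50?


Filter: 3

3


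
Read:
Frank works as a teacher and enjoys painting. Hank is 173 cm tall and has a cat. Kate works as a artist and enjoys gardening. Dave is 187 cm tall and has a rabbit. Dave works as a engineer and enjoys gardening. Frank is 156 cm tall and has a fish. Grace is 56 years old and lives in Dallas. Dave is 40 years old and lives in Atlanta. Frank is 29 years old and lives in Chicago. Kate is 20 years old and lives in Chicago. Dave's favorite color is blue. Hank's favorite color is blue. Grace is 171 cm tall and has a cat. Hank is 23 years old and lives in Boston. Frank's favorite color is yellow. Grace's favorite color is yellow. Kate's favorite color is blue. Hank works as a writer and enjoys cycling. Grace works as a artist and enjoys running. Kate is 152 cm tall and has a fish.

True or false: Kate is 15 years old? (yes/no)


Kate is actually 20. no

no


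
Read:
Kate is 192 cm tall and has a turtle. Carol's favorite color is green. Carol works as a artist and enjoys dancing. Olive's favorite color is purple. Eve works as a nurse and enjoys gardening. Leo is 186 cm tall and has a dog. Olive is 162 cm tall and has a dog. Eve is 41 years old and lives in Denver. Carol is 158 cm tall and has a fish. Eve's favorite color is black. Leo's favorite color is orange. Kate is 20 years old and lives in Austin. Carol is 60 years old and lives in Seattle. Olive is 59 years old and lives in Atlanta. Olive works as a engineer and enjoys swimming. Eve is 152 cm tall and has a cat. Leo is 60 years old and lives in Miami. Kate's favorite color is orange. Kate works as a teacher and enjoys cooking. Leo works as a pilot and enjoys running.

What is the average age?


Sum=240, n=5, avg=48

48


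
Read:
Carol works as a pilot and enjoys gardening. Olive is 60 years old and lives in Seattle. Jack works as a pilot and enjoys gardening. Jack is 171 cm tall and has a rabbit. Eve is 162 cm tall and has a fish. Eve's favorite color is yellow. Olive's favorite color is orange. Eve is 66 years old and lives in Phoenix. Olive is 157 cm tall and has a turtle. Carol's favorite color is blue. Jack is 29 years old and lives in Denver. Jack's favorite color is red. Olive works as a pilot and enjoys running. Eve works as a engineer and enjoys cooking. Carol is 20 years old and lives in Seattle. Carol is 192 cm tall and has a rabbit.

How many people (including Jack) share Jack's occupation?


Jack is a pilot. Count = 3

3


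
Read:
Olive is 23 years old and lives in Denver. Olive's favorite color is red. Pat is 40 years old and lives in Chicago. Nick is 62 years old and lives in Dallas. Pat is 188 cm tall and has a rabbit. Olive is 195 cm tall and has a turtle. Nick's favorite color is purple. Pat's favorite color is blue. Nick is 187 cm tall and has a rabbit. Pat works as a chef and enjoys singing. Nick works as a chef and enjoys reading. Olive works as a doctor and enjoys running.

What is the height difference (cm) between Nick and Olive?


|187 - 195| = 8

8


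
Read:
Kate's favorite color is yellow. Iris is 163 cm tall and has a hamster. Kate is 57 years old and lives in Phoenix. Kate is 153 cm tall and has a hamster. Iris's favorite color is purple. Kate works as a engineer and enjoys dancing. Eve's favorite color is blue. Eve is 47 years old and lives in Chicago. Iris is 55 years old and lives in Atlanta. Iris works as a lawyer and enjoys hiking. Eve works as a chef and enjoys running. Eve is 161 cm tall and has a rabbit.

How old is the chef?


The chef is Eve, age 47

47


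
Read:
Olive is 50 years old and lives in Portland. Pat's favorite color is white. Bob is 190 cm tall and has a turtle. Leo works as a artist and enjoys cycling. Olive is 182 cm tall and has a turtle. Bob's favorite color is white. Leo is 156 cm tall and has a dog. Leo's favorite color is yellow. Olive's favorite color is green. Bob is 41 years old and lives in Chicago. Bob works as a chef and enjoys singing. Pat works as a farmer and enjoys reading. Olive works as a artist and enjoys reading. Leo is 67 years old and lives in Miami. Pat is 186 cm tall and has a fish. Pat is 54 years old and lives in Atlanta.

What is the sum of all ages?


67+41+50+54 = 212

212


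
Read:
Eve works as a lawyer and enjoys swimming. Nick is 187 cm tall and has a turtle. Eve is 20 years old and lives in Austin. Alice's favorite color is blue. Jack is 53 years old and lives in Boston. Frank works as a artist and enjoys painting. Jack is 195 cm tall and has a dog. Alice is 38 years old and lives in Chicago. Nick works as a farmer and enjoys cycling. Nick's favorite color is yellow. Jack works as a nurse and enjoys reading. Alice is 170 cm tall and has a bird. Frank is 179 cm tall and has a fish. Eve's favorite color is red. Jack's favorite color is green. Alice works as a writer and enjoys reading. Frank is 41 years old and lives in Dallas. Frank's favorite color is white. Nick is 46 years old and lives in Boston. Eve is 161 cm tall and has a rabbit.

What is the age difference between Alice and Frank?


|38 - 41| = 3

3


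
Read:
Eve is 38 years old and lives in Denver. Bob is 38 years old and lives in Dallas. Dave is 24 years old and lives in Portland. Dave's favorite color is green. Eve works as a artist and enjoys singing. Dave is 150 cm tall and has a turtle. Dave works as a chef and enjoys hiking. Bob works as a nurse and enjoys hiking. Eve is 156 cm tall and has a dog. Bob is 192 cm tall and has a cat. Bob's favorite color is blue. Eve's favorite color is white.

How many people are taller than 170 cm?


Taller than 170: 1

1


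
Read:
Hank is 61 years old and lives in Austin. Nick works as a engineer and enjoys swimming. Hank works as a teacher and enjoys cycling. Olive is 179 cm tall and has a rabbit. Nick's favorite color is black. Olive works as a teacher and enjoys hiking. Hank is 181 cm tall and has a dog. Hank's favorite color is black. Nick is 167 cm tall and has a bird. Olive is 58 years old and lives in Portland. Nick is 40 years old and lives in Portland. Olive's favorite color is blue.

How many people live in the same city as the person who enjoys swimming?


Person with hobby swimming is Nick, city Portland. Count = 2

2


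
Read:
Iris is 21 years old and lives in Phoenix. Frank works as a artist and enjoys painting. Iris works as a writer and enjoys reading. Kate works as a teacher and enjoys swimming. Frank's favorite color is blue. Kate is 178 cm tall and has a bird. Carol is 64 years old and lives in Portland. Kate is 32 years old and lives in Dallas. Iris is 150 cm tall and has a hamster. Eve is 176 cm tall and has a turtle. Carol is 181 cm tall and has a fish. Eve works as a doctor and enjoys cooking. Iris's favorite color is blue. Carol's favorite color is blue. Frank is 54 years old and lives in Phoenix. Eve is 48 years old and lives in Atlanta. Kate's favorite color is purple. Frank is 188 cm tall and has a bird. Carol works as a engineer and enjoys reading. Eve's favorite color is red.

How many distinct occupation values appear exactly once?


Unique occupation values: 5

5


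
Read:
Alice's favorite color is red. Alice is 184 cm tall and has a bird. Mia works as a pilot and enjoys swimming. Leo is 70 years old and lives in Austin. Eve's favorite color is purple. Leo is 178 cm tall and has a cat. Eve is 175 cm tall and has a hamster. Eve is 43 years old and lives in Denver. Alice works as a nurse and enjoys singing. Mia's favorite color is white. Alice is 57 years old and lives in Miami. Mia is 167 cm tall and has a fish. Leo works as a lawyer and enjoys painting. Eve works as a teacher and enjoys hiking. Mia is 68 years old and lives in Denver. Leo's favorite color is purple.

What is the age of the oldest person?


Oldest: Leo at 70

70


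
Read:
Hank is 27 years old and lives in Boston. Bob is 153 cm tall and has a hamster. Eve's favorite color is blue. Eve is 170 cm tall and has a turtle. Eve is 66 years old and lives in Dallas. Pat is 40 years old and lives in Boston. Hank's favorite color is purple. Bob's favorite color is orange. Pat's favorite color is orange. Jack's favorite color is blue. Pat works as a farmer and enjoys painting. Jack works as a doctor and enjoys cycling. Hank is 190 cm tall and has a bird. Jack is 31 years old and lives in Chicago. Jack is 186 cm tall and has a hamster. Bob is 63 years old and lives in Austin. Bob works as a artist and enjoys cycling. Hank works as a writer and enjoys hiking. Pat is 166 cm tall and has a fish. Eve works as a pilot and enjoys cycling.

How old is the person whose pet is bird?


Person with pet=bird is Hank, age 27

27


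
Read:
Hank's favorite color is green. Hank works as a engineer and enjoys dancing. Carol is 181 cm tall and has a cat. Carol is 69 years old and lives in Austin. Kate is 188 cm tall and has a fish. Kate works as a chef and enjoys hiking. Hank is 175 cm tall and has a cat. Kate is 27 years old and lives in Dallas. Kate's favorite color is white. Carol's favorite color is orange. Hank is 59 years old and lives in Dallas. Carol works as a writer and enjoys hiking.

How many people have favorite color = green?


Count: 1

1


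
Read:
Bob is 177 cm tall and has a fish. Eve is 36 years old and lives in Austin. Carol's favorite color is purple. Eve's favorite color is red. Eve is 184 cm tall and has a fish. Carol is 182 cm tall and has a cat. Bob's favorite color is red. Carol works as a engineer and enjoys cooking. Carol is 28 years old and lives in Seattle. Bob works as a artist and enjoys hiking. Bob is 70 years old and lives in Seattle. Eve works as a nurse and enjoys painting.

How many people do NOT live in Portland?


Not in Portland: 3

3


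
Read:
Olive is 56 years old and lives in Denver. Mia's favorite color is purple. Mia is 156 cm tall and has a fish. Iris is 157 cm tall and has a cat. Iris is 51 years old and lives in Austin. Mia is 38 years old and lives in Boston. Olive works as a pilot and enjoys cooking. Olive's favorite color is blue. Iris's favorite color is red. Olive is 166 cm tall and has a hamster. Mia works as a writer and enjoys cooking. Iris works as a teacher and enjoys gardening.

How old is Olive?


Olive is 56 years old

56


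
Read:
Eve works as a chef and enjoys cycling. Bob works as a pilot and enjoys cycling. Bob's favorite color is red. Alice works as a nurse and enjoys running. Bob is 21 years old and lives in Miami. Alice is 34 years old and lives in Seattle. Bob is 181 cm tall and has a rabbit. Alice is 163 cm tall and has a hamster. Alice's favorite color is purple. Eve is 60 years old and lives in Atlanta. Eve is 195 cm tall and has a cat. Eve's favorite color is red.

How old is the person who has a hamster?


Person with hamster is Alice, age 34

34


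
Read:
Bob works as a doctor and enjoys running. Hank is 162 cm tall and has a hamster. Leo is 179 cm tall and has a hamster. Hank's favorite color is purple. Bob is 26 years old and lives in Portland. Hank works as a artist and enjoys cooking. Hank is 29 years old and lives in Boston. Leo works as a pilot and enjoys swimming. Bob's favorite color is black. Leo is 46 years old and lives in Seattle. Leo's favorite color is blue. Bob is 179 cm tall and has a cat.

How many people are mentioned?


People: Hank, Bob, Leo. Count = 3

3


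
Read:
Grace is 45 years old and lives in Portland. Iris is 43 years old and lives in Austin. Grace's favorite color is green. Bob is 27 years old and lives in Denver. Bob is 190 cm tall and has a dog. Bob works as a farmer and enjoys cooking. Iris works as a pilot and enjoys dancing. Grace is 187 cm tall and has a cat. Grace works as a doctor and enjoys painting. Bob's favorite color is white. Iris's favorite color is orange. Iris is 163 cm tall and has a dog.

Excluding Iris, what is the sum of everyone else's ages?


Sum (excluding Iris): 72

72


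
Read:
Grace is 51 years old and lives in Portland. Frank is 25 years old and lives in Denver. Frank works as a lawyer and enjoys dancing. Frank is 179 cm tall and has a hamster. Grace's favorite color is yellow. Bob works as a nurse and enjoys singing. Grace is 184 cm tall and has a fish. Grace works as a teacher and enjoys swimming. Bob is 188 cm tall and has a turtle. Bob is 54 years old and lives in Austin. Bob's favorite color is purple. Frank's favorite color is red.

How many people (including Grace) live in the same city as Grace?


Grace lives in Portland. Count = 1

1


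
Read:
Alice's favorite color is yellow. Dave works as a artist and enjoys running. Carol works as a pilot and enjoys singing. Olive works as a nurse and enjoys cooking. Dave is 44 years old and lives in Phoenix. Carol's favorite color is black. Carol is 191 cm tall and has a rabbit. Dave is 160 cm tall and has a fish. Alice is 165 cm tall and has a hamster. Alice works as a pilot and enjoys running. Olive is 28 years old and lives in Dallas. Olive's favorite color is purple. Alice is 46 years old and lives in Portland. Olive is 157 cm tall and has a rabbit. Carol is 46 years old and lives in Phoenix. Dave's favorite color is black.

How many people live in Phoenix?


Count in Phoenix: 2

2


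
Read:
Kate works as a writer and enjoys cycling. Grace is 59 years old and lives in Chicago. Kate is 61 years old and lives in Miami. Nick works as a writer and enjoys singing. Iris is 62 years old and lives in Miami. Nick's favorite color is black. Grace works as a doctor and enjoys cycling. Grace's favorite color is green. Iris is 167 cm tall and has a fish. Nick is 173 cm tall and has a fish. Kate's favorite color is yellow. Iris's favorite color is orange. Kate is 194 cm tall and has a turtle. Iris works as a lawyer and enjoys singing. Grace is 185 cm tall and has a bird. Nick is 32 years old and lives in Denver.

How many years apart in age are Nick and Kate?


32 vs 61, diff = 29

29


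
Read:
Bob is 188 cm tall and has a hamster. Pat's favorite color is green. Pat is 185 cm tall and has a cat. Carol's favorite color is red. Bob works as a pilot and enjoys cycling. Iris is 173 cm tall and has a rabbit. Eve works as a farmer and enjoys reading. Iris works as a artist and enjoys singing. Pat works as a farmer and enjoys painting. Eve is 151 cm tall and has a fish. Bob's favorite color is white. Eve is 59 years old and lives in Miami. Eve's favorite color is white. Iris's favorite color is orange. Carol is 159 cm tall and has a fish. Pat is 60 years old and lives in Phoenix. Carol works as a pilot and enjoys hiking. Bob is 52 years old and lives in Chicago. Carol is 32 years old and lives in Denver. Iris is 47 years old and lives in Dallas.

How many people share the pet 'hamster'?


Count: 1

1


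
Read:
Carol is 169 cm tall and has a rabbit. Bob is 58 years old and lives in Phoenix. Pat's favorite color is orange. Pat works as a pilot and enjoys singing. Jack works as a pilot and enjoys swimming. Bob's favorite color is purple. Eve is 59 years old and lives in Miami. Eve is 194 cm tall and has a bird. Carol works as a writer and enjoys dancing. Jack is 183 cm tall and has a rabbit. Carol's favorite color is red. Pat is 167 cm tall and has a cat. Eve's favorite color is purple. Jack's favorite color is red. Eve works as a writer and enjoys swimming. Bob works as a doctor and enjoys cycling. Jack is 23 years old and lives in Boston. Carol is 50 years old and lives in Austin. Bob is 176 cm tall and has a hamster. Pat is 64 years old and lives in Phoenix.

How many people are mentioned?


People: Pat, Jack, Eve, Carol, Bob. Count = 5

5


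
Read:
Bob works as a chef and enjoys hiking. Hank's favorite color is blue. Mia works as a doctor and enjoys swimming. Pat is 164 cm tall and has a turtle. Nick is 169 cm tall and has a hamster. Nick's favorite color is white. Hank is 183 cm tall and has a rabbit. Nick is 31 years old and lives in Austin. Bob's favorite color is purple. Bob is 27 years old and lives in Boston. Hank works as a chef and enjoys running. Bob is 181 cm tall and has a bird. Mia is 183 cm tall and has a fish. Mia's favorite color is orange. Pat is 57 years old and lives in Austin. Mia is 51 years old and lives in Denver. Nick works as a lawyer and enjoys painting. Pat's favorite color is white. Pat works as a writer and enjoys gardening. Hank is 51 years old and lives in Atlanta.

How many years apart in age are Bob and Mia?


27 vs 51, diff = 24

24


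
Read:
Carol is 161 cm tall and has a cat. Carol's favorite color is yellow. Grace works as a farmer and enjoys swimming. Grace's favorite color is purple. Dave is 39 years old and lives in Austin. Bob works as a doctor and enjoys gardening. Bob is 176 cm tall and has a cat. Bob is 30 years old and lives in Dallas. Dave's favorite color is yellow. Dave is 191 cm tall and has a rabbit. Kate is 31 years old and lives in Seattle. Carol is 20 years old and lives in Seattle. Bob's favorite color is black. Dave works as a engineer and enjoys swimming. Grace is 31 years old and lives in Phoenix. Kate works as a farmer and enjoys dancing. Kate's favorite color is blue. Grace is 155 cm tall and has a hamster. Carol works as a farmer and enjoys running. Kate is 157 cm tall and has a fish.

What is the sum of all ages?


20+31+31+39+30 = 151

151


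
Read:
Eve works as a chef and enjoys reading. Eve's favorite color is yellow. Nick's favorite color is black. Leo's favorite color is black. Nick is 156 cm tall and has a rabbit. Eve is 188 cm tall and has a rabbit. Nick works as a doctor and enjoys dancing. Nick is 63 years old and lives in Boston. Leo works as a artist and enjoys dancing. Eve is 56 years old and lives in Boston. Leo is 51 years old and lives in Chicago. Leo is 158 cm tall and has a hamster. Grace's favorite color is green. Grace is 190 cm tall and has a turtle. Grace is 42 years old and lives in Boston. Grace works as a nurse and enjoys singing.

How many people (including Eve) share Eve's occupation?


Eve is a chef. Count = 1

1


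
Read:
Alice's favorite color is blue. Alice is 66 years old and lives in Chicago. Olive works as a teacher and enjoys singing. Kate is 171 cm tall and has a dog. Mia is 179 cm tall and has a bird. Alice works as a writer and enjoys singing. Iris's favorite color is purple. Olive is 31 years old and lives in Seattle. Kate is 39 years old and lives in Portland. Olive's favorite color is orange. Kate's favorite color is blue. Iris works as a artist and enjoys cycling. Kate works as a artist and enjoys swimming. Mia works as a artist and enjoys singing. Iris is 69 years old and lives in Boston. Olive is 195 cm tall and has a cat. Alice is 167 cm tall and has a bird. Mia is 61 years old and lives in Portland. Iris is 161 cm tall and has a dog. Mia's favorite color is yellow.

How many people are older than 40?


Filter: 3

3


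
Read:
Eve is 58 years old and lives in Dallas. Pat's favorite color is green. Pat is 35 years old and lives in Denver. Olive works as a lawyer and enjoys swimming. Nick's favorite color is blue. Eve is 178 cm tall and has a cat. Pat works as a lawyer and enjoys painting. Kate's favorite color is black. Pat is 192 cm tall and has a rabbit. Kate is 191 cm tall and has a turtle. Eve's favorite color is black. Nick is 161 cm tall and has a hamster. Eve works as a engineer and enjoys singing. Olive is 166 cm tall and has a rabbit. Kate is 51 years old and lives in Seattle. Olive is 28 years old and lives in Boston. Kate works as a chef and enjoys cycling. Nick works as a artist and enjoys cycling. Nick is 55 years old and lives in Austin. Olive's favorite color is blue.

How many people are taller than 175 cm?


Taller than 175: 3

3


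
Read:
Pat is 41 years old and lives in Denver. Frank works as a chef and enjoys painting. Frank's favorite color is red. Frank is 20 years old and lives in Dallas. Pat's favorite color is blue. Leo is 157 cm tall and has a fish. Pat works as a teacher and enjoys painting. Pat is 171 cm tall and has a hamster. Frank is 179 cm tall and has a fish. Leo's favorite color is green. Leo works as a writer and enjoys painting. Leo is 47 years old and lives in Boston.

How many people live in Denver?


Count in Denver: 1

1


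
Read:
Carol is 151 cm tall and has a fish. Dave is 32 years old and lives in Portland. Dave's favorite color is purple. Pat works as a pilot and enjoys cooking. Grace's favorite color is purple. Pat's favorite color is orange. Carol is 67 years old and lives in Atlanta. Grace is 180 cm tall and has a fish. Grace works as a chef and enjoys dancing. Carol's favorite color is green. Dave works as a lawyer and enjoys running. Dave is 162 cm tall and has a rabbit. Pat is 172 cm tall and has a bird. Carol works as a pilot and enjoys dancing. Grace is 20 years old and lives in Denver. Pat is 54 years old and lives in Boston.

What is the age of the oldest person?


Oldest: Carol at 67

67


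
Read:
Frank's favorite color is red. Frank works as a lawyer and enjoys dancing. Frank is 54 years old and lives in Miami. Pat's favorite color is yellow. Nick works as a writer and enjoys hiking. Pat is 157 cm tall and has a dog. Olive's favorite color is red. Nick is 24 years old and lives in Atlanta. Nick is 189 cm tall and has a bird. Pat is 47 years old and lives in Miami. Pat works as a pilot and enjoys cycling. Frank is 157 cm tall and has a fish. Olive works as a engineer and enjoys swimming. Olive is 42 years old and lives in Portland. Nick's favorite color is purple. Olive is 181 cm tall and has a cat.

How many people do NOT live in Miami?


Not in Miami: 2

2


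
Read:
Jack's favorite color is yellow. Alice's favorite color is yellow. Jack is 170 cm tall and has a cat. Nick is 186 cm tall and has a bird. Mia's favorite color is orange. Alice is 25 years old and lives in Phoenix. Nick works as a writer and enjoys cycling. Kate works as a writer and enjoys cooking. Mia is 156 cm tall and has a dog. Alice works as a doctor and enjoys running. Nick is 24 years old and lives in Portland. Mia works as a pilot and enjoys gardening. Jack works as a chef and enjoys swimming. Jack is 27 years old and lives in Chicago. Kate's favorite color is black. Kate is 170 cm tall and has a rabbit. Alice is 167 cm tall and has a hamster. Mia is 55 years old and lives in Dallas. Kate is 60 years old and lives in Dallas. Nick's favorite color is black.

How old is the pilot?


The pilot is Mia, age 55

55


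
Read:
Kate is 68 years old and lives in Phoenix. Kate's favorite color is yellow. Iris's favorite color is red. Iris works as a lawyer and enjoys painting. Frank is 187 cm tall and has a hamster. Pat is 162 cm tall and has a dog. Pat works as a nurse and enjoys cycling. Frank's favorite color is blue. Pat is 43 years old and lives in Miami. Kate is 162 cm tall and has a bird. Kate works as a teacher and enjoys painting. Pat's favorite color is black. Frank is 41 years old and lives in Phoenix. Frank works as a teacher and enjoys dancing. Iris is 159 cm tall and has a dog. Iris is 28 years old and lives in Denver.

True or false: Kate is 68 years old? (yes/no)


Kate is actually 68. yes

yes


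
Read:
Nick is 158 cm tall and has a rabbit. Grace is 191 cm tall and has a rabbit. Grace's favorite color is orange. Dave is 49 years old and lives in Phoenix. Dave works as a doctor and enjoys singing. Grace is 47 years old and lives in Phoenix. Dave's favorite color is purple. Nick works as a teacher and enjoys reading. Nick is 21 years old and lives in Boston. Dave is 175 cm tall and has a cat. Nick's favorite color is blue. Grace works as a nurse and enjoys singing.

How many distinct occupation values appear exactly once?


Unique occupation values: 3

3


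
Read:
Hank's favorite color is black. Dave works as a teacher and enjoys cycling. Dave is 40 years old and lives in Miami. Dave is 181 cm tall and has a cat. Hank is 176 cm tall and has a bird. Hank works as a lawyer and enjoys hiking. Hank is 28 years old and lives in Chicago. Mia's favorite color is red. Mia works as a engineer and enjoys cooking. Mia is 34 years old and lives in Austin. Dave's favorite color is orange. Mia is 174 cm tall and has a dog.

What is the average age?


Sum=102, n=3, avg=34

34


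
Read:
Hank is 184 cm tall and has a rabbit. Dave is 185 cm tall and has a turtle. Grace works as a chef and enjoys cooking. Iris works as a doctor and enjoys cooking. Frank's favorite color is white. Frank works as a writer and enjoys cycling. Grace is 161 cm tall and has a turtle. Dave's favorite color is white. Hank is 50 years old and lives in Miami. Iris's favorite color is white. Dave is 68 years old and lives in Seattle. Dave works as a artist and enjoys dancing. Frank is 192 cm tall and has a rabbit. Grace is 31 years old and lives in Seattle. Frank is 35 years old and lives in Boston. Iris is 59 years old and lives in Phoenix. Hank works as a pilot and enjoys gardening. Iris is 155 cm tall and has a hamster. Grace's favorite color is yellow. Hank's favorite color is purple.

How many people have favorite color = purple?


Count: 1

1


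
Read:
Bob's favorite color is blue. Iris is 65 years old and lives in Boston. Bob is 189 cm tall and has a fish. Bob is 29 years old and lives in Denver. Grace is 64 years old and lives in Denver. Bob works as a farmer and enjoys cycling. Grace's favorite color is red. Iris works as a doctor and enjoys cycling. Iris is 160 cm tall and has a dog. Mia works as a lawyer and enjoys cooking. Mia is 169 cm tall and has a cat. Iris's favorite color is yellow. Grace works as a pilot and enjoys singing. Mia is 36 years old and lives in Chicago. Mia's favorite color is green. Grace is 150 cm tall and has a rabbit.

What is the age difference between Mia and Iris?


|36 - 65| = 29

29


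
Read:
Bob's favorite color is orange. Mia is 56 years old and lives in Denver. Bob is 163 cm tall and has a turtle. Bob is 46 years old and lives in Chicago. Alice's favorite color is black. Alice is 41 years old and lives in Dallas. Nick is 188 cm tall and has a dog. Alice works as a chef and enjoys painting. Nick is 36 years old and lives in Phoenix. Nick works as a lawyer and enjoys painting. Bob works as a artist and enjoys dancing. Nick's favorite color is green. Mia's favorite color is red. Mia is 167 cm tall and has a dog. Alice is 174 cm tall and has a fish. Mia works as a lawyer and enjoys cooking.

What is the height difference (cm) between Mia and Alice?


|167 - 174| = 7

7


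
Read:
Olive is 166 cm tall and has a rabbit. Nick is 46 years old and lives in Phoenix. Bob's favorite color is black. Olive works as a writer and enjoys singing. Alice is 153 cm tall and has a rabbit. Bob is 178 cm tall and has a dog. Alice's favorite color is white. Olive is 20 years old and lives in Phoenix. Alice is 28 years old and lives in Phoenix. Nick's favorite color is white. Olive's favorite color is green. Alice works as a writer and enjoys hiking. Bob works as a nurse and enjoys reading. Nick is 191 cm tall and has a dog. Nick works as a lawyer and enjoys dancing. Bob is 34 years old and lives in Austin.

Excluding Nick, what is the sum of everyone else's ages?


Sum (excluding Nick): 82

82


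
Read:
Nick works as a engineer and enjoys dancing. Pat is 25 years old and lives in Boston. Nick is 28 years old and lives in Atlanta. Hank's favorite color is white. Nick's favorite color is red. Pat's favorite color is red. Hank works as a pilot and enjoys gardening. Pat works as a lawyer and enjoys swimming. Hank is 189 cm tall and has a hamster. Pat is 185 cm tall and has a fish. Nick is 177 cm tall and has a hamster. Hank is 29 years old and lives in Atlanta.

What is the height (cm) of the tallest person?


Tallest: Hank at 189 cm

189


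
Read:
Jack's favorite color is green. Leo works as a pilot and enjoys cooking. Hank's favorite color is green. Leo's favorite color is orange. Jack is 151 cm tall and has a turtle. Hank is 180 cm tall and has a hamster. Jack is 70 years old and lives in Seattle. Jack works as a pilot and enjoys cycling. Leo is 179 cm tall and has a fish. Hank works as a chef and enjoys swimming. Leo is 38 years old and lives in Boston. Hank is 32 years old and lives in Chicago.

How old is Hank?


Hank is 32 years old

32


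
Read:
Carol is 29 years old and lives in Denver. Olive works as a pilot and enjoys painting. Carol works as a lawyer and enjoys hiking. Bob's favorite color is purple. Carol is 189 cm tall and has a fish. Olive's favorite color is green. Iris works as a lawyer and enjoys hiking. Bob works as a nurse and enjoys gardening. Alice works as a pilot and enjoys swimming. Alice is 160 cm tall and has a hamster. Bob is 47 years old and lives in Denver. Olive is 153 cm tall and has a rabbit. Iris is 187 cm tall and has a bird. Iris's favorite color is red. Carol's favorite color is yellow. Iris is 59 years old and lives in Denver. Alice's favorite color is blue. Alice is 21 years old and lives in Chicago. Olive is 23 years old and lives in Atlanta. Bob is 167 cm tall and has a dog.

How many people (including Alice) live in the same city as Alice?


Alice lives in Chicago. Count = 1

1


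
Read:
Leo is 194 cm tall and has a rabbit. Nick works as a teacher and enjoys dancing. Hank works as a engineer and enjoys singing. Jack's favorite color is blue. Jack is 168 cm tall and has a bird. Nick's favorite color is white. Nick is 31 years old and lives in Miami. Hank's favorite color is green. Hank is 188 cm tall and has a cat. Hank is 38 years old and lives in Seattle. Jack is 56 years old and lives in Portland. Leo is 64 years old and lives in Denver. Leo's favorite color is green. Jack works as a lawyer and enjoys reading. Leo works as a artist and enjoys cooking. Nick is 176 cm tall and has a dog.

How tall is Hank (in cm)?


Hank is 188 cm tall

188


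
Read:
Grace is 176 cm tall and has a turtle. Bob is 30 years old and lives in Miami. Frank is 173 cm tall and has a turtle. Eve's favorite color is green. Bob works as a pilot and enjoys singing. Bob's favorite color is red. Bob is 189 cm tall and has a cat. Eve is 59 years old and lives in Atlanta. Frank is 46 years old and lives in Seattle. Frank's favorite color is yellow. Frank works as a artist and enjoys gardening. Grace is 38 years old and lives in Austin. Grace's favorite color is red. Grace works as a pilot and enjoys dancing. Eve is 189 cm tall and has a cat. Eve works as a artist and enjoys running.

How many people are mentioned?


People: Eve, Grace, Bob, Frank. Count = 4

4


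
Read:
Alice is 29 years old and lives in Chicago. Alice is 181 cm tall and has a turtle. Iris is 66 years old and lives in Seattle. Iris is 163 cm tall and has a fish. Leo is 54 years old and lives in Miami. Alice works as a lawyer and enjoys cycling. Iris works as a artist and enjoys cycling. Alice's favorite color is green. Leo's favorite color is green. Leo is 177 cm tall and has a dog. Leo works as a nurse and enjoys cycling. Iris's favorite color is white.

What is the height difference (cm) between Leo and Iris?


|177 - 163| = 14

14


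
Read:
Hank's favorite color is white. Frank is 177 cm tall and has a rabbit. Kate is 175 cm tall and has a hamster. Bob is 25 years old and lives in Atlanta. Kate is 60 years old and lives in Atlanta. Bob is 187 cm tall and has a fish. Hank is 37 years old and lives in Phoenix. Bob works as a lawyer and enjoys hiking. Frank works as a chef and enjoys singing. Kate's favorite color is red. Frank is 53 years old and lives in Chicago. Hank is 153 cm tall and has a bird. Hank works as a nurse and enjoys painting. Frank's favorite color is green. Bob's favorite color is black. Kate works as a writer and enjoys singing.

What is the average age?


Sum=175, n=4, avg=43.75

43.75


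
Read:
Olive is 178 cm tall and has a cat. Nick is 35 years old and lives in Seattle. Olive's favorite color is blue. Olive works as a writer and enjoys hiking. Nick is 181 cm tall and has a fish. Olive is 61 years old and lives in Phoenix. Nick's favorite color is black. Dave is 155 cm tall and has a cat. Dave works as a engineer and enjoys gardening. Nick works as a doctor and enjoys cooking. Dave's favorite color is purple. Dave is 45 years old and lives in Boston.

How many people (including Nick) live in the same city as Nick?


Nick lives in Seattle. Count = 1

1


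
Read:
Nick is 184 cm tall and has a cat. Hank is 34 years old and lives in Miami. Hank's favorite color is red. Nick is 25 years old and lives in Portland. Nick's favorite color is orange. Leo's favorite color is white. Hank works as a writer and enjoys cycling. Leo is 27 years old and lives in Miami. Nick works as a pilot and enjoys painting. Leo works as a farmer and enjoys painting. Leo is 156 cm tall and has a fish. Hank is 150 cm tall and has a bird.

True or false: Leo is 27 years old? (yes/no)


Leo is actually 27. yes

yes


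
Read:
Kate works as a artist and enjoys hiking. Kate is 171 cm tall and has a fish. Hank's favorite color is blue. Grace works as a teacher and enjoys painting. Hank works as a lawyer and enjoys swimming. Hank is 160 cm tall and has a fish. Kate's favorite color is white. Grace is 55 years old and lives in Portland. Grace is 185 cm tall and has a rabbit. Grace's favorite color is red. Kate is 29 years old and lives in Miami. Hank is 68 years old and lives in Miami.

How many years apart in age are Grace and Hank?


55 vs 68, diff = 13

13


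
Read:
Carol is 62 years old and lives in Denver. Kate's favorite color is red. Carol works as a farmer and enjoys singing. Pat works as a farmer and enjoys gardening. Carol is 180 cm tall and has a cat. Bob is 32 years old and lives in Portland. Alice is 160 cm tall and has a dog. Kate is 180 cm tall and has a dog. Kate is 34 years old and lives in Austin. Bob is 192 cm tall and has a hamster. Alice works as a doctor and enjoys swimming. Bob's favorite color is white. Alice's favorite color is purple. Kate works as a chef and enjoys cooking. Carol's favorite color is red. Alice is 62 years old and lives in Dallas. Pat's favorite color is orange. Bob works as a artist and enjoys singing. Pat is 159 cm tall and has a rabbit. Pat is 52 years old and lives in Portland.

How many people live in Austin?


Count in Austin: 1

1


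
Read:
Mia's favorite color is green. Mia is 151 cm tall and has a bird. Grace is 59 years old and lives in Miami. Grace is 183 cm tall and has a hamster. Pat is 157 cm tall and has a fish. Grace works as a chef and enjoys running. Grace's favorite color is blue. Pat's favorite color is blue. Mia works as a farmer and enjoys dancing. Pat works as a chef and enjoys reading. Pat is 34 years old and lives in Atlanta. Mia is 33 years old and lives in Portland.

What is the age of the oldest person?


Oldest: Grace at 59

59
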